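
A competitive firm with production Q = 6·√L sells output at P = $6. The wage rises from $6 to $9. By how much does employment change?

ΔL = -5

From P·MP_L = w with MP_L = 3·L^(-1/2), the labor demand is L(w) = (18/w)^(2).
At w = 6: L = 9. At w = 9: L = 4.
ΔL = 4 − 9 = -5.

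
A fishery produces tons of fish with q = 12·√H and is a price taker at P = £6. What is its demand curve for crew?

H(w) = 1296/w²

MP_H = (1/2)·12·H^(-1/2) = 6·H^(-1/2).
Setting P·MP_H = w: 36·H^(-1/2) = w.
Solving for H: H^(-1/2) = w/36, so H = (36/w)^(2).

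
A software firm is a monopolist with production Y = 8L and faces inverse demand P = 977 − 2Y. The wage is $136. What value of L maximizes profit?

Marginal revenue from the inverse demand is MR = 977 − 4Y.
The marginal product is MP_L = 8.
A monopolist hires until marginal revenue product equals the wage: MR·MP_L = w.
(977 − 32L)·8 = 136, so L = 30.

L* = 30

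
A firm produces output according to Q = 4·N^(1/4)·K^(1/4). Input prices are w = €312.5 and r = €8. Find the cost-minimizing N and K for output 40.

Cost minimization requires the marginal rate of technical substitution to equal the input-price ratio: MP_N/MP_K = w/r.
Here MP_N/MP_K = (1/4)·(K/N)/(1/4) = (K/N). Setting this equal to 312.5/8 = 39.0625 gives K = 39.0625N.
Substituting into Q = 40: 4·N^(1/4)·(39.0625N)^(1/4) = 40.
Solving, N = 16 and K = 625.

N* = 16, K* = 625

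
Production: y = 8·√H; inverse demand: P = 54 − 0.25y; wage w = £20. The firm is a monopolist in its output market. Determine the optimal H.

H* = 36

Marginal revenue from the inverse demand is MR = 54 − 0.5y.
The marginal product is MP_H = 4·H^(-1/2).
A monopolist hires until marginal revenue product equals the wage: MR·MP_H = w.
At H, y = 8·√H. Substituting and solving: (54 − 4·√H)·4·H^(-1/2) = 20 gives H = 36.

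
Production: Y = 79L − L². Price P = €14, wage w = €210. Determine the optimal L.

The marginal product of L is MP_L = 79 − 2L.
A price-taking firm hires until the value of the marginal product equals the wage: P·MP_L = w, so 14·(79 − 2L) = 210.
Then 79 − 2L = 15, giving L = 32.

L* = 32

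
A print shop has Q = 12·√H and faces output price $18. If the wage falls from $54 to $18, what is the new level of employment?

From P·MP_H = w with MP_H = 6·H^(-1/2), the labor demand is H(w) = (108/w)^(2).
At w = 54: H = 4. At w = 18: H = 36.

H* = 36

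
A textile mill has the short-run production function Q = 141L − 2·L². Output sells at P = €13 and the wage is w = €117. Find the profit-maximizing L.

L* = 33

The marginal product of L is MP_L = 141 − 4L.
A price-taking firm hires until the value of the marginal product equals the wage: P·MP_L = w, so 13·(141 − 4L) = 117.
Then 141 − 4L = 9, giving L = 33.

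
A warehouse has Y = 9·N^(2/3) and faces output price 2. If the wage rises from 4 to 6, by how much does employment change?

From P·MP_N = w with MP_N = 6·N^(-1/3), the labor demand is N(w) = (12/w)^(3).
At w = 4: N = 27. At w = 6: N = 8.
ΔN = 8 − 27 = -19.

ΔN = -19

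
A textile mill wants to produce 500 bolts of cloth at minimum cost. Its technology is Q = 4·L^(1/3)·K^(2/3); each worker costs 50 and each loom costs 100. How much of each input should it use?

L* = 125, K* = 125

Cost minimization requires the marginal rate of technical substitution to equal the input-price ratio: MP_L/MP_K = w/r.
Here MP_L/MP_K = (1/3)·(K/L)/(2/3) = 0.5·(K/L). Setting this equal to 50/100 = 0.5 gives K = L.
Substituting into Q = 500: 4·L^(1/3)·(L)^(2/3) = 500.
Solving, L = 125 and K = 125.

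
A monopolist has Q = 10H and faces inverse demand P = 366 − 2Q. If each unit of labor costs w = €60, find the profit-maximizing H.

H* = 9

Marginal revenue from the inverse demand is MR = 366 − 4Q.
The marginal product is MP_H = 10.
A monopolist hires until marginal revenue product equals the wage: MR·MP_H = w.
(366 − 40H)·10 = 60, so H = 9.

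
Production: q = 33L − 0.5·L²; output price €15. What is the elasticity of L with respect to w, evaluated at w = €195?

From P·MP_L = w with MP_L = 33 − L, labor demand is L(w) = 33 − w/15.
dL/dw = −1/(15) = -1/15.
At w = 195, L = 20, so ε = (dL/dw)·(w/L) = (-1/15)·(195/20) = -0.65.

ε = -0.65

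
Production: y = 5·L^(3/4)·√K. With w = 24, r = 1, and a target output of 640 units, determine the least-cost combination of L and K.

Cost minimization requires the marginal rate of technical substitution to equal the input-price ratio: MP_L/MP_K = w/r.
Here MP_L/MP_K = (3/4)·(K/L)/(1/2) = 1.5·(K/L). Setting this equal to 24/1 = 24 gives K = 16L.
Substituting into y = 640: 5·L^(3/4)·(16L)^(1/2) = 640.
Solving, L = 16 and K = 256.

L* = 16, K* = 256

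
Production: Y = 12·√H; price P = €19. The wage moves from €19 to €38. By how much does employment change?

From P·MP_H = w with MP_H = 6·H^(-1/2), the labor demand is H(w) = (114/w)^(2).
At w = 19: H = 36. At w = 38: H = 9.
ΔH = 9 − 36 = -27.

ΔH = -27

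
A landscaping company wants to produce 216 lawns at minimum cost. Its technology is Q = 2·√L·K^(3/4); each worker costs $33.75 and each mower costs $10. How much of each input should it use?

L* = 16, K* = 81

Cost minimization requires the marginal rate of technical substitution to equal the input-price ratio: MP_L/MP_K = w/r.
Here MP_L/MP_K = (1/2)·(K/L)/(3/4) = (2/3)·(K/L). Setting this equal to 33.75/10 = 3.375 gives K = 5.0625L.
Substituting into Q = 216: 2·L^(1/2)·(5.0625L)^(3/4) = 216.
Solving, L = 16 and K = 81.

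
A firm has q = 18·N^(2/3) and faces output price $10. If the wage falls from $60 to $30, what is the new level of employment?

From P·MP_N = w with MP_N = 12·N^(-1/3), the labor demand is N(w) = (120/w)^(3).
At w = 60: N = 8. At w = 30: N = 64.

N* = 64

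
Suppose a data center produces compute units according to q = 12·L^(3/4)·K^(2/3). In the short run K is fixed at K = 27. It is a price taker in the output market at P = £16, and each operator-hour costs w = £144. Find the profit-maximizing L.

L* = 6561

With K = 27, MP_L = (3/4)·12·L^(-1/4)·27^(2/3) = 81·L^(-1/4).
Profit maximization for a price taker requires P·MP_L = w: 16·81·L^(-1/4) = 144.
So L^(-1/4) = 1/9, which gives L = 6561.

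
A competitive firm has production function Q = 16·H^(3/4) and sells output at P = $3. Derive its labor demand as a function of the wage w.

MP_H = (3/4)·16·H^(-1/4) = 12·H^(-1/4).
Setting P·MP_H = w: 36·H^(-1/4) = w.
Solving for H: H^(-1/4) = w/36, so H = (36/w)^(4).

H(w) = 1679616/w^(4)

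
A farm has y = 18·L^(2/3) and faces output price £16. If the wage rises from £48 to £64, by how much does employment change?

ΔL = -37

From P·MP_L = w with MP_L = 12·L^(-1/3), the labor demand is L(w) = (192/w)^(3).
At w = 48: L = 64. At w = 64: L = 27.
ΔL = 27 − 64 = -37.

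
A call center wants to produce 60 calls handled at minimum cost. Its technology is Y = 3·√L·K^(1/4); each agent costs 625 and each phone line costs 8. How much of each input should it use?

Cost minimization requires the marginal rate of technical substitution to equal the input-price ratio: MP_L/MP_K = w/r.
Here MP_L/MP_K = (1/2)·(K/L)/(1/4) = 2·(K/L). Setting this equal to 625/8 = 78.125 gives K = 39.0625L.
Substituting into Y = 60: 3·L^(1/2)·(39.0625L)^(1/4) = 60.
Solving, L = 16 and K = 625.

L* = 16, K* = 625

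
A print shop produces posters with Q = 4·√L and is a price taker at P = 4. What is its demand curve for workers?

MP_L = (1/2)·4·L^(-1/2) = 2·L^(-1/2).
Setting P·MP_L = w: 8·L^(-1/2) = w.
Solving for L: L^(-1/2) = w/8, so L = (8/w)^(2).

L(w) = 64/w²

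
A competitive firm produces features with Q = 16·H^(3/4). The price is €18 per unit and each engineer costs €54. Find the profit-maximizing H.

H* = 256

MP_H = (3/4)·16·H^(-1/4) = 12·H^(-1/4).
Profit maximization for a price taker requires P·MP_H = w: 18·12·H^(-1/4) = 54.
So H^(-1/4) = 0.25, which gives H = 256.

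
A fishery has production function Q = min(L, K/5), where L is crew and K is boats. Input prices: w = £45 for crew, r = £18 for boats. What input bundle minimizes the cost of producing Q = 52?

With a fixed-proportions technology, the cost-minimizing bundle uses no slack in either input: L = K/5 = Q.
So L = 52 and K = 5·52 = 260.

L* = 52, K* = 260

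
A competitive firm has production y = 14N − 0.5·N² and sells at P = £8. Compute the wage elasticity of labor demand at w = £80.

ε = -2.5

From P·MP_N = w with MP_N = 14 − N, labor demand is N(w) = 14 − w/8.
dN/dw = −1/(8) = -0.125.
At w = 80, N = 4, so ε = (dN/dw)·(w/N) = (-0.125)·(80/4) = -2.5.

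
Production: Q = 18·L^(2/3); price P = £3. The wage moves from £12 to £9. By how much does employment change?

From P·MP_L = w with MP_L = 12·L^(-1/3), the labor demand is L(w) = (36/w)^(3).
At w = 12: L = 27. At w = 9: L = 64.
ΔL = 64 − 27 = 37.

ΔL = 37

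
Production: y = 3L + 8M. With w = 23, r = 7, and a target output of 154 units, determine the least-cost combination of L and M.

L* = 0, M* = 19.25

The inputs are perfect substitutes, so the firm uses whichever has the lower cost per unit of output.
Cost per unit of output via L is w/3 = 23/3; via M it is r/8 = 0.875. M is cheaper.
Producing y = 154 with M alone: L = 0, M = 19.25.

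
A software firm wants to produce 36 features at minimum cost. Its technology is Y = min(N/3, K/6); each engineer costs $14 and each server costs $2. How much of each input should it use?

With a fixed-proportions technology, the cost-minimizing bundle uses no slack in either input: N/3 = K/6 = Y.
So N = 3·36 = 108 and K = 6·36 = 216.

N* = 108, K* = 216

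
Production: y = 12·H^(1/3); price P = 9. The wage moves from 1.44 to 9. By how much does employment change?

From P·MP_H = w with MP_H = 4·H^(-2/3), the labor demand is H(w) = (36/w)^(3/2).
At w = 1.44: H = 125. At w = 9: H = 8.
ΔH = 8 − 125 = -117.

ΔH = -117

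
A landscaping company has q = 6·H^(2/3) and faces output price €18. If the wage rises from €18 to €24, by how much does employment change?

ΔH = -37

From P·MP_H = w with MP_H = 4·H^(-1/3), the labor demand is H(w) = (72/w)^(3).
At w = 18: H = 64. At w = 24: H = 27.
ΔH = 27 − 64 = -37.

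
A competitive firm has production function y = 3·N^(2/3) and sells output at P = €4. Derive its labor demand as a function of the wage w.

MP_N = (2/3)·3·N^(-1/3) = 2·N^(-1/3).
Setting P·MP_N = w: 8·N^(-1/3) = w.
Solving for N: N^(-1/3) = w/8, so N = (8/w)^(3).

N(w) = 512/w³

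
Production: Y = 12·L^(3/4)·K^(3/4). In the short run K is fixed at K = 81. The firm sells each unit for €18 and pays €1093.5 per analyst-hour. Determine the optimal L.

L* = 256

With K = 81, MP_L = (3/4)·12·L^(-1/4)·81^(3/4) = 243·L^(-1/4).
Profit maximization for a price taker requires P·MP_L = w: 18·243·L^(-1/4) = 1093.5.
So L^(-1/4) = 0.25, which gives L = 256.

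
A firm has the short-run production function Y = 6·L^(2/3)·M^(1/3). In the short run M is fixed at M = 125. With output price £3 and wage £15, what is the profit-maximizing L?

With M = 125, MP_L = (2/3)·6·L^(-1/3)·125^(1/3) = 20·L^(-1/3).
Profit maximization for a price taker requires P·MP_L = w: 3·20·L^(-1/3) = 15.
So L^(-1/3) = 0.25, which gives L = 64.

L* = 64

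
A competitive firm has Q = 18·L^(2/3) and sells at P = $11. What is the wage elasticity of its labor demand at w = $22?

ε = -3

MP_L = (2/3)·18·L^(-1/3), so P·MP_L = w gives 132·L^(-1/3) = w.
Solving, L(w) = (132/w)^(3). This is a constant-elasticity form: L ∝ w^(−3), so ε = −3.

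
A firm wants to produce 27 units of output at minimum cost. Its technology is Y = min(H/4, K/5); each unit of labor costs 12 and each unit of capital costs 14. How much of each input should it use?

H* = 108, K* = 135

With a fixed-proportions technology, the cost-minimizing bundle uses no slack in either input: H/4 = K/5 = Y.
So H = 4·27 = 108 and K = 5·27 = 135.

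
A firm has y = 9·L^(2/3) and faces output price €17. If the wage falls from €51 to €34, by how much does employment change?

From P·MP_L = w with MP_L = 6·L^(-1/3), the labor demand is L(w) = (102/w)^(3).
At w = 51: L = 8. At w = 34: L = 27.
ΔL = 27 − 8 = 19.

ΔL = 19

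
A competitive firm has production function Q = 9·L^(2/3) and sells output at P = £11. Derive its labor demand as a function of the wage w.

MP_L = (2/3)·9·L^(-1/3) = 6·L^(-1/3).
Setting P·MP_L = w: 66·L^(-1/3) = w.
Solving for L: L^(-1/3) = w/66, so L = (66/w)^(3).

L(w) = 287496/w³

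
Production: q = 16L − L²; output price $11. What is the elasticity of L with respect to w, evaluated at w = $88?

ε = -1

From P·MP_L = w with MP_L = 16 − 2L, labor demand is L(w) = (16 − w/11)/2.
dL/dw = −1/(22) = -1/22.
At w = 88, L = 4, so ε = (dL/dw)·(w/L) = (-1/22)·(88/4) = -1.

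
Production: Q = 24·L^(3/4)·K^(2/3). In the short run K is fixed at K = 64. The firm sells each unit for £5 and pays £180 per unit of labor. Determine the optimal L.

L* = 4096

With K = 64, MP_L = (3/4)·24·L^(-1/4)·64^(2/3) = 288·L^(-1/4).
Profit maximization for a price taker requires P·MP_L = w: 5·288·L^(-1/4) = 180.
So L^(-1/4) = 0.125, which gives L = 4096.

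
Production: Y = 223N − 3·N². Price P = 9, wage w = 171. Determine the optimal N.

The marginal product of N is MP_N = 223 − 6N.
A price-taking firm hires until the value of the marginal product equals the wage: P·MP_N = w, so 9·(223 − 6N) = 171.
Then 223 − 6N = 19, giving N = 34.

N* = 34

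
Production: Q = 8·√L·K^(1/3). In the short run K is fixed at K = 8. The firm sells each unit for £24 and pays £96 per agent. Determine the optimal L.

L* = 4

With K = 8, MP_L = (1/2)·8·L^(-1/2)·8^(1/3) = 8·L^(-1/2).
Profit maximization for a price taker requires P·MP_L = w: 24·8·L^(-1/2) = 96.
So L^(-1/2) = 0.5, which gives L = 4.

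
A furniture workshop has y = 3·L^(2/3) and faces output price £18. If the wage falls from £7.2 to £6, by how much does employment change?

ΔL = 91

From P·MP_L = w with MP_L = 2·L^(-1/3), the labor demand is L(w) = (36/w)^(3).
At w = 7.2: L = 125. At w = 6: L = 216.
ΔL = 216 − 125 = 91.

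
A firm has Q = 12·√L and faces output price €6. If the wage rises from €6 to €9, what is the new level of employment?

From P·MP_L = w with MP_L = 6·L^(-1/2), the labor demand is L(w) = (36/w)^(2).
At w = 6: L = 36. At w = 9: L = 16.

L* = 16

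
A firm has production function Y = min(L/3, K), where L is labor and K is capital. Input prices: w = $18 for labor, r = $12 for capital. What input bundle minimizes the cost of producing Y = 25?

L* = 75, K* = 25

With a fixed-proportions technology, the cost-minimizing bundle uses no slack in either input: L/3 = K = Y.
So L = 3·25 = 75 and K = 25.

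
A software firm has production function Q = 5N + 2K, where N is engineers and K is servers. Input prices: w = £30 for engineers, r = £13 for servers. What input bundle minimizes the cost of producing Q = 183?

N* = 36.6, K* = 0

The inputs are perfect substitutes, so the firm uses whichever has the lower cost per unit of output.
Cost per unit of output via N is w/5 = 6; via K it is r/2 = 6.5. N is cheaper.
Producing Q = 183 with N alone: N = 36.6, K = 0.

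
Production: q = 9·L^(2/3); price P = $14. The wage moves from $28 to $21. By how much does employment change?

ΔL = 37

From P·MP_L = w with MP_L = 6·L^(-1/3), the labor demand is L(w) = (84/w)^(3).
At w = 28: L = 27. At w = 21: L = 64.
ΔL = 64 − 27 = 37.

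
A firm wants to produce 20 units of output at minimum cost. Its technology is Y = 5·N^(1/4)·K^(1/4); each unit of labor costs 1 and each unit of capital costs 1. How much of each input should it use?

N* = 16, K* = 16

Cost minimization requires the marginal rate of technical substitution to equal the input-price ratio: MP_N/MP_K = w/r.
Here MP_N/MP_K = (1/4)·(K/N)/(1/4) = (K/N). Setting this equal to 1/1 = 1 gives K = N.
Substituting into Y = 20: 5·N^(1/4)·(N)^(1/4) = 20.
Solving, N = 16 and K = 16.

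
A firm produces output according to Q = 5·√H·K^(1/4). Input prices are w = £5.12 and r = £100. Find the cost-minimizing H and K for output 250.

H* = 625, K* = 16

Cost minimization requires the marginal rate of technical substitution to equal the input-price ratio: MP_H/MP_K = w/r.
Here MP_H/MP_K = (1/2)·(K/H)/(1/4) = 2·(K/H). Setting this equal to 5.12/100 = 0.0512 gives K = 0.0256H.
Substituting into Q = 250: 5·H^(1/2)·(0.0256H)^(1/4) = 250.
Solving, H = 625 and K = 16.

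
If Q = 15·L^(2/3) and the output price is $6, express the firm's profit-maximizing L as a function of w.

L(w) = 216000/w³

MP_L = (2/3)·15·L^(-1/3) = 10·L^(-1/3).
Setting P·MP_L = w: 60·L^(-1/3) = w.
Solving for L: L^(-1/3) = w/60, so L = (60/w)^(3).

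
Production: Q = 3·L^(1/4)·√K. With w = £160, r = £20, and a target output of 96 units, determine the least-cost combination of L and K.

L* = 16, K* = 256

Cost minimization requires the marginal rate of technical substitution to equal the input-price ratio: MP_L/MP_K = w/r.
Here MP_L/MP_K = (1/4)·(K/L)/(1/2) = 0.5·(K/L). Setting this equal to 160/20 = 8 gives K = 16L.
Substituting into Q = 96: 3·L^(1/4)·(16L)^(1/2) = 96.
Solving, L = 16 and K = 256.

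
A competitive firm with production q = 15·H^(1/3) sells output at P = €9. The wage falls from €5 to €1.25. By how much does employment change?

From P·MP_H = w with MP_H = 5·H^(-2/3), the labor demand is H(w) = (45/w)^(3/2).
At w = 5: H = 27. At w = 1.25: H = 216.
ΔH = 216 − 27 = 189.

ΔH = 189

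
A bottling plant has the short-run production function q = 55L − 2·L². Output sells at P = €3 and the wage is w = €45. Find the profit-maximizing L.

L* = 10

The marginal product of L is MP_L = 55 − 4L.
A price-taking firm hires until the value of the marginal product equals the wage: P·MP_L = w, so 3·(55 − 4L) = 45.
Then 55 − 4L = 15, giving L = 10.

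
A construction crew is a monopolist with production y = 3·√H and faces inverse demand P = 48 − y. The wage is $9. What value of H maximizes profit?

H* = 16

Marginal revenue from the inverse demand is MR = 48 − 2y.
The marginal product is MP_H = 1.5·H^(-1/2).
A monopolist hires until marginal revenue product equals the wage: MR·MP_H = w.
At H, y = 3·√H. Substituting and solving: (48 − 6·√H)·1.5·H^(-1/2) = 9 gives H = 16.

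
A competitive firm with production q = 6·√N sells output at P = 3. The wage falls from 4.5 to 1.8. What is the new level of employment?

N* = 25

From P·MP_N = w with MP_N = 3·N^(-1/2), the labor demand is N(w) = (9/w)^(2).
At w = 4.5: N = 4. At w = 1.8: N = 25.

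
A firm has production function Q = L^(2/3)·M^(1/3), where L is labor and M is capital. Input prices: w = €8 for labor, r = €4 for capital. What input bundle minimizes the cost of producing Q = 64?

L* = 64, M* = 64

Cost minimization requires the marginal rate of technical substitution to equal the input-price ratio: MP_L/MP_M = w/r.
Here MP_L/MP_M = (2/3)·(M/L)/(1/3) = 2·(M/L). Setting this equal to 8/4 = 2 gives M = L.
Substituting into Q = 64: L^(2/3)·(L)^(1/3) = 64.
Solving, L = 64 and M = 64.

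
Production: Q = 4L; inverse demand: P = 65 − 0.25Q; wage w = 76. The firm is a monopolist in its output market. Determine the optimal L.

Marginal revenue from the inverse demand is MR = 65 − 0.5Q.
The marginal product is MP_L = 4.
A monopolist hires until marginal revenue product equals the wage: MR·MP_L = w.
(65 − 2L)·4 = 76, so L = 23.

L* = 23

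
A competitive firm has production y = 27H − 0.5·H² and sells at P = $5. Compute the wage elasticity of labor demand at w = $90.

From P·MP_H = w with MP_H = 27 − H, labor demand is H(w) = 27 − w/5.
dH/dw = −1/(5) = -0.2.
At w = 90, H = 9, so ε = (dH/dw)·(w/H) = (-0.2)·(90/9) = -2.

ε = -2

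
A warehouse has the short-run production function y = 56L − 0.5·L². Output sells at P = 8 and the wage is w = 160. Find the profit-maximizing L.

The marginal product of L is MP_L = 56 − L.
A price-taking firm hires until the value of the marginal product equals the wage: P·MP_L = w, so 8·(56 − L) = 160.
Then 56 − L = 20, giving L = 36.

L* = 36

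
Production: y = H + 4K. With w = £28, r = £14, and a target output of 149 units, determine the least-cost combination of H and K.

H* = 0, K* = 37.25

The inputs are perfect substitutes, so the firm uses whichever has the lower cost per unit of output.
Cost per unit of output via H is 28; via K it is 3.5. K is cheaper.
Producing y = 149 with K alone: H = 0, K = 37.25.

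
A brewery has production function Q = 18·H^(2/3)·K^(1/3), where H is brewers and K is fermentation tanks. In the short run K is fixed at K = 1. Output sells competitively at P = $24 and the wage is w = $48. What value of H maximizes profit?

With K = 1, MP_H = (2/3)·18·H^(-1/3)·1^(1/3) = 12·H^(-1/3).
Profit maximization for a price taker requires P·MP_H = w: 24·12·H^(-1/3) = 48.
So H^(-1/3) = 1/6, which gives H = 216.

H* = 216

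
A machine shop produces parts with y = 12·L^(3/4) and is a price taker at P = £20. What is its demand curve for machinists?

MP_L = (3/4)·12·L^(-1/4) = 9·L^(-1/4).
Setting P·MP_L = w: 180·L^(-1/4) = w.
Solving for L: L^(-1/4) = w/180, so L = (180/w)^(4).

L(w) = (180/w)^(4)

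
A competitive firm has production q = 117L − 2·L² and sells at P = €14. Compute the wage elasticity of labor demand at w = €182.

ε = -0.125

From P·MP_L = w with MP_L = 117 − 4L, labor demand is L(w) = (117 − w/14)/4.
dL/dw = −1/(56) = -1/56.
At w = 182, L = 26, so ε = (dL/dw)·(w/L) = (-1/56)·(182/26) = -0.125.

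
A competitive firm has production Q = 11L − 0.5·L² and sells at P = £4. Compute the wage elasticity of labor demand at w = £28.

ε = -1.75

From P·MP_L = w with MP_L = 11 − L, labor demand is L(w) = 11 − w/4.
dL/dw = −1/(4) = -0.25.
At w = 28, L = 4, so ε = (dL/dw)·(w/L) = (-0.25)·(28/4) = -1.75.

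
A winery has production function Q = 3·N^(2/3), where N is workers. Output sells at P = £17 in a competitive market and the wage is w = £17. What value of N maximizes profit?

N* = 8

MP_N = (2/3)·3·N^(-1/3) = 2·N^(-1/3).
Profit maximization for a price taker requires P·MP_N = w: 17·2·N^(-1/3) = 17.
So N^(-1/3) = 0.5, which gives N = 8.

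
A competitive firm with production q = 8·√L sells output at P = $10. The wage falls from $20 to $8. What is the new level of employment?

L* = 25

From P·MP_L = w with MP_L = 4·L^(-1/2), the labor demand is L(w) = (40/w)^(2).
At w = 20: L = 4. At w = 8: L = 25.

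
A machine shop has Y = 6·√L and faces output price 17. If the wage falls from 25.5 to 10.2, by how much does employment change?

From P·MP_L = w with MP_L = 3·L^(-1/2), the labor demand is L(w) = (51/w)^(2).
At w = 25.5: L = 4. At w = 10.2: L = 25.
ΔL = 25 − 4 = 21.

ΔL = 21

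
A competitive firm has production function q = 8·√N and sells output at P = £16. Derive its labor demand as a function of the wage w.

MP_N = (1/2)·8·N^(-1/2) = 4·N^(-1/2).
Setting P·MP_N = w: 64·N^(-1/2) = w.
Solving for N: N^(-1/2) = w/64, so N = (64/w)^(2).

N(w) = 4096/w²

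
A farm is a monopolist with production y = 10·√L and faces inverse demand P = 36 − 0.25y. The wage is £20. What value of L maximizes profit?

Marginal revenue from the inverse demand is MR = 36 − 0.5y.
The marginal product is MP_L = 5·L^(-1/2).
A monopolist hires until marginal revenue product equals the wage: MR·MP_L = w.
At L, y = 10·√L. Substituting and solving: (36 − 5·√L)·5·L^(-1/2) = 20 gives L = 16.

L* = 16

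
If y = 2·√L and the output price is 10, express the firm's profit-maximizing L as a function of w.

L(w) = 100/w²

MP_L = (1/2)·2·L^(-1/2) = L^(-1/2).
Setting P·MP_L = w: 10·L^(-1/2) = w.
Solving for L: L^(-1/2) = w/10, so L = (10/w)^(2).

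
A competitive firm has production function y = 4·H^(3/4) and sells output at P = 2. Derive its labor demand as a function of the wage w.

MP_H = (3/4)·4·H^(-1/4) = 3·H^(-1/4).
Setting P·MP_H = w: 6·H^(-1/4) = w.
Solving for H: H^(-1/4) = w/6, so H = (6/w)^(4).

H(w) = 1296/w^(4)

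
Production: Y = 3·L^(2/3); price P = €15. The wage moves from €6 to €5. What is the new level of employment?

From P·MP_L = w with MP_L = 2·L^(-1/3), the labor demand is L(w) = (30/w)^(3).
At w = 6: L = 125. At w = 5: L = 216.

L* = 216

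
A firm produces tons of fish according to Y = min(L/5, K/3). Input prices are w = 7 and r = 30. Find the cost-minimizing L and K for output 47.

With a fixed-proportions technology, the cost-minimizing bundle uses no slack in either input: L/5 = K/3 = Y.
So L = 5·47 = 235 and K = 3·47 = 141.

L* = 235, K* = 141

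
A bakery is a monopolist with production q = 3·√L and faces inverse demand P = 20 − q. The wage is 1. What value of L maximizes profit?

Marginal revenue from the inverse demand is MR = 20 − 2q.
The marginal product is MP_L = 1.5·L^(-1/2).
A monopolist hires until marginal revenue product equals the wage: MR·MP_L = w.
At L, q = 3·√L. Substituting and solving: (20 − 6·√L)·1.5·L^(-1/2) = 1 gives L = 9.

L* = 9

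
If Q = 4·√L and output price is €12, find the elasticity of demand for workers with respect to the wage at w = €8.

MP_L = (1/2)·4·L^(-1/2), so P·MP_L = w gives 24·L^(-1/2) = w.
Solving, L(w) = (24/w)^(2). This is a constant-elasticity form: L ∝ w^(−2), so ε = −2.

ε = -2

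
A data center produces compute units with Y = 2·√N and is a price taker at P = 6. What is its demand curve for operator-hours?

N(w) = 36/w²

MP_N = (1/2)·2·N^(-1/2) = N^(-1/2).
Setting P·MP_N = w: 6·N^(-1/2) = w.
Solving for N: N^(-1/2) = w/6, so N = (6/w)^(2).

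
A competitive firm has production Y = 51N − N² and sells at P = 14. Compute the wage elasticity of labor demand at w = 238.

ε = -0.5

From P·MP_N = w with MP_N = 51 − 2N, labor demand is N(w) = (51 − w/14)/2.
dN/dw = −1/(28) = -1/28.
At w = 238, N = 17, so ε = (dN/dw)·(w/N) = (-1/28)·(238/17) = -0.5.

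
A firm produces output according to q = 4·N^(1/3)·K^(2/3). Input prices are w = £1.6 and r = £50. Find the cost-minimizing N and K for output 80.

N* = 125, K* = 8

Cost minimization requires the marginal rate of technical substitution to equal the input-price ratio: MP_N/MP_K = w/r.
Here MP_N/MP_K = (1/3)·(K/N)/(2/3) = 0.5·(K/N). Setting this equal to 1.6/50 = 0.032 gives K = 0.064N.
Substituting into q = 80: 4·N^(1/3)·(0.064N)^(2/3) = 80.
Solving, N = 125 and K = 8.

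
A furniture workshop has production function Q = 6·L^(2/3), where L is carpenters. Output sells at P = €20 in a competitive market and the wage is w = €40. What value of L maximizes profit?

L* = 8

MP_L = (2/3)·6·L^(-1/3) = 4·L^(-1/3).
Profit maximization for a price taker requires P·MP_L = w: 20·4·L^(-1/3) = 40.
So L^(-1/3) = 0.5, which gives L = 8.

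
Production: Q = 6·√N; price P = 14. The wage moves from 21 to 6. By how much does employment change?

ΔN = 45

From P·MP_N = w with MP_N = 3·N^(-1/2), the labor demand is N(w) = (42/w)^(2).
At w = 21: N = 4. At w = 6: N = 49.
ΔN = 49 − 4 = 45.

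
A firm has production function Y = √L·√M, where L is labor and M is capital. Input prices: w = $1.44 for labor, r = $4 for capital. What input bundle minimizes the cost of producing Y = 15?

L* = 25, M* = 9

Cost minimization requires the marginal rate of technical substitution to equal the input-price ratio: MP_L/MP_M = w/r.
Here MP_L/MP_M = (1/2)·(M/L)/(1/2) = (M/L). Setting this equal to 1.44/4 = 0.36 gives M = 0.36L.
Substituting into Y = 15: L^(1/2)·(0.36L)^(1/2) = 15.
Solving, L = 25 and M = 9.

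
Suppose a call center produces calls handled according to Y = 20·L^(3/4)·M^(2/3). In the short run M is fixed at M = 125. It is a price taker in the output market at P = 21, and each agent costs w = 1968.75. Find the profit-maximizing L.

With M = 125, MP_L = (3/4)·20·L^(-1/4)·125^(2/3) = 375·L^(-1/4).
Profit maximization for a price taker requires P·MP_L = w: 21·375·L^(-1/4) = 1968.75.
So L^(-1/4) = 0.25, which gives L = 256.

L* = 256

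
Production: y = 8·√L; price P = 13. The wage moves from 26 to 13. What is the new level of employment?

L* = 16

From P·MP_L = w with MP_L = 4·L^(-1/2), the labor demand is L(w) = (52/w)^(2).
At w = 26: L = 4. At w = 13: L = 16.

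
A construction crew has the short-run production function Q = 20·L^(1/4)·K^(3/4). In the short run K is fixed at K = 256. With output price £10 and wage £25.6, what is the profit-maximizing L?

L* = 625

With K = 256, MP_L = (1/4)·20·L^(-3/4)·256^(3/4) = 320·L^(-3/4).
Profit maximization for a price taker requires P·MP_L = w: 10·320·L^(-3/4) = 25.6.
So L^(-3/4) = 0.008, which gives L = 625.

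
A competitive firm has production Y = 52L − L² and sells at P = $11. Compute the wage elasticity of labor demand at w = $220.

From P·MP_L = w with MP_L = 52 − 2L, labor demand is L(w) = (52 − w/11)/2.
dL/dw = −1/(22) = -1/22.
At w = 220, L = 16, so ε = (dL/dw)·(w/L) = (-1/22)·(220/16) = -0.625.

ε = -0.625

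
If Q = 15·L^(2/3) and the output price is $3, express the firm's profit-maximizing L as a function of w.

MP_L = (2/3)·15·L^(-1/3) = 10·L^(-1/3).
Setting P·MP_L = w: 30·L^(-1/3) = w.
Solving for L: L^(-1/3) = w/30, so L = (30/w)^(3).

L(w) = 27000/w³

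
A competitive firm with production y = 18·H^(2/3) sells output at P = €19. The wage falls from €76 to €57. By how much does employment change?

From P·MP_H = w with MP_H = 12·H^(-1/3), the labor demand is H(w) = (228/w)^(3).
At w = 76: H = 27. At w = 57: H = 64.
ΔH = 64 − 27 = 37.

ΔH = 37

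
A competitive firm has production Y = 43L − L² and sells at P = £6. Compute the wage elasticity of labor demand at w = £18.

From P·MP_L = w with MP_L = 43 − 2L, labor demand is L(w) = (43 − w/6)/2.
dL/dw = −1/(12) = -1/12.
At w = 18, L = 20, so ε = (dL/dw)·(w/L) = (-1/12)·(18/20) = -0.075.

ε = -0.075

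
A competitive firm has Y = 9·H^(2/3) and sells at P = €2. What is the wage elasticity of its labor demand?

MP_H = (2/3)·9·H^(-1/3), so P·MP_H = w gives 12·H^(-1/3) = w.
Solving, H(w) = (12/w)^(3). This is a constant-elasticity form: H ∝ w^(−3), so ε = −3.

ε = -3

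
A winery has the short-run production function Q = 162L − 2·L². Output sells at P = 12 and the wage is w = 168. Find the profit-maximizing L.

L* = 37

The marginal product of L is MP_L = 162 − 4L.
A price-taking firm hires until the value of the marginal product equals the wage: P·MP_L = w, so 12·(162 − 4L) = 168.
Then 162 − 4L = 14, giving L = 37.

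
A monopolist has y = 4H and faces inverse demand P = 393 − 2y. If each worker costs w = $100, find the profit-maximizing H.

H* = 23

Marginal revenue from the inverse demand is MR = 393 − 4y.
The marginal product is MP_H = 4.
A monopolist hires until marginal revenue product equals the wage: MR·MP_H = w.
(393 − 16H)·4 = 100, so H = 23.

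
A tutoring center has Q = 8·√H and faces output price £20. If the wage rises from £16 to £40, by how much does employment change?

From P·MP_H = w with MP_H = 4·H^(-1/2), the labor demand is H(w) = (80/w)^(2).
At w = 16: H = 25. At w = 40: H = 4.
ΔH = 4 − 25 = -21.

ΔH = -21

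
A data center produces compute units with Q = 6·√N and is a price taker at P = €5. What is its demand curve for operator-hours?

MP_N = (1/2)·6·N^(-1/2) = 3·N^(-1/2).
Setting P·MP_N = w: 15·N^(-1/2) = w.
Solving for N: N^(-1/2) = w/15, so N = (15/w)^(2).

N(w) = 225/w²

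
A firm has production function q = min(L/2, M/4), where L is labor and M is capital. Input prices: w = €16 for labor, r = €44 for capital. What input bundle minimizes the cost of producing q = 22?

With a fixed-proportions technology, the cost-minimizing bundle uses no slack in either input: L/2 = M/4 = q.
So L = 2·22 = 44 and M = 4·22 = 88.

L* = 44, M* = 88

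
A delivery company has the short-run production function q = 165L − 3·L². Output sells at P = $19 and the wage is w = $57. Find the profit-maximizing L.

L* = 27

The marginal product of L is MP_L = 165 − 6L.
A price-taking firm hires until the value of the marginal product equals the wage: P·MP_L = w, so 19·(165 − 6L) = 57.
Then 165 − 6L = 3, giving L = 27.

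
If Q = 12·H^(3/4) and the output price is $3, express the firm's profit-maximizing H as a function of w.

H(w) = 531441/w^(4)

MP_H = (3/4)·12·H^(-1/4) = 9·H^(-1/4).
Setting P·MP_H = w: 27·H^(-1/4) = w.
Solving for H: H^(-1/4) = w/27, so H = (27/w)^(4).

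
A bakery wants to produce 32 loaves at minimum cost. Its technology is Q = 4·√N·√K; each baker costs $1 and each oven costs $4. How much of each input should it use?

N* = 16, K* = 4

Cost minimization requires the marginal rate of technical substitution to equal the input-price ratio: MP_N/MP_K = w/r.
Here MP_N/MP_K = (1/2)·(K/N)/(1/2) = (K/N). Setting this equal to 1/4 = 0.25 gives K = 0.25N.
Substituting into Q = 32: 4·N^(1/2)·(0.25N)^(1/2) = 32.
Solving, N = 16 and K = 4.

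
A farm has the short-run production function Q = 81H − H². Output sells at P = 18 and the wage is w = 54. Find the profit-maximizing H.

The marginal product of H is MP_H = 81 − 2H.
A price-taking firm hires until the value of the marginal product equals the wage: P·MP_H = w, so 18·(81 − 2H) = 54.
Then 81 − 2H = 3, giving H = 39.

H* = 39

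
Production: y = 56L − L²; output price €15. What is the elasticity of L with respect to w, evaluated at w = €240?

From P·MP_L = w with MP_L = 56 − 2L, labor demand is L(w) = (56 − w/15)/2.
dL/dw = −1/(30) = -1/30.
At w = 240, L = 20, so ε = (dL/dw)·(w/L) = (-1/30)·(240/20) = -0.4.

ε = -0.4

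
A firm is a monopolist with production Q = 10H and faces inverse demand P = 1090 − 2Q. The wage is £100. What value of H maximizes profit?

Marginal revenue from the inverse demand is MR = 1090 − 4Q.
The marginal product is MP_H = 10.
A monopolist hires until marginal revenue product equals the wage: MR·MP_H = w.
(1090 − 40H)·10 = 100, so H = 27.

H* = 27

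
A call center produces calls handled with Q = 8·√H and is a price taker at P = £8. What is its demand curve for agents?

H(w) = 1024/w²

MP_H = (1/2)·8·H^(-1/2) = 4·H^(-1/2).
Setting P·MP_H = w: 32·H^(-1/2) = w.
Solving for H: H^(-1/2) = w/32, so H = (32/w)^(2).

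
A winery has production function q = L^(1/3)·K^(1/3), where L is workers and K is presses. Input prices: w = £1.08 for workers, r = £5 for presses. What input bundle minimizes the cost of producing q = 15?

L* = 125, K* = 27

Cost minimization requires the marginal rate of technical substitution to equal the input-price ratio: MP_L/MP_K = w/r.
Here MP_L/MP_K = (1/3)·(K/L)/(1/3) = (K/L). Setting this equal to 1.08/5 = 0.216 gives K = 0.216L.
Substituting into q = 15: L^(1/3)·(0.216L)^(1/3) = 15.
Solving, L = 125 and K = 27.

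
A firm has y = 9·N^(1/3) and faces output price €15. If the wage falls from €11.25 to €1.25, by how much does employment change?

From P·MP_N = w with MP_N = 3·N^(-2/3), the labor demand is N(w) = (45/w)^(3/2).
At w = 11.25: N = 8. At w = 1.25: N = 216.
ΔN = 216 − 8 = 208.

ΔN = 208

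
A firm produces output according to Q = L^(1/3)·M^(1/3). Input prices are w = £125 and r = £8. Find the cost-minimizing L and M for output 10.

L* = 8, M* = 125

Cost minimization requires the marginal rate of technical substitution to equal the input-price ratio: MP_L/MP_M = w/r.
Here MP_L/MP_M = (1/3)·(M/L)/(1/3) = (M/L). Setting this equal to 125/8 = 15.625 gives M = 15.625L.
Substituting into Q = 10: L^(1/3)·(15.625L)^(1/3) = 10.
Solving, L = 8 and M = 125.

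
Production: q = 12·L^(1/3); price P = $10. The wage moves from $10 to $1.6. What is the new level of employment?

L* = 125

From P·MP_L = w with MP_L = 4·L^(-2/3), the labor demand is L(w) = (40/w)^(3/2).
At w = 10: L = 8. At w = 1.6: L = 125.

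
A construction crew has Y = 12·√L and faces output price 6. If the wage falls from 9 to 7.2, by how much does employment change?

ΔL = 9

From P·MP_L = w with MP_L = 6·L^(-1/2), the labor demand is L(w) = (36/w)^(2).
At w = 9: L = 16. At w = 7.2: L = 25.
ΔL = 25 − 16 = 9.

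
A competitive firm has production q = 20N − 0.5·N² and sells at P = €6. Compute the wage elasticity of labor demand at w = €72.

From P·MP_N = w with MP_N = 20 − N, labor demand is N(w) = 20 − w/6.
dN/dw = −1/(6) = -1/6.
At w = 72, N = 8, so ε = (dN/dw)·(w/N) = (-1/6)·(72/8) = -1.5.

ε = -1.5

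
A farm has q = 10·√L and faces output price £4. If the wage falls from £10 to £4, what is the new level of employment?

From P·MP_L = w with MP_L = 5·L^(-1/2), the labor demand is L(w) = (20/w)^(2).
At w = 10: L = 4. At w = 4: L = 25.

L* = 25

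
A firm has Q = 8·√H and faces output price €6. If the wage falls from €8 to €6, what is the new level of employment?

From P·MP_H = w with MP_H = 4·H^(-1/2), the labor demand is H(w) = (24/w)^(2).
At w = 8: H = 9. At w = 6: H = 16.

H* = 16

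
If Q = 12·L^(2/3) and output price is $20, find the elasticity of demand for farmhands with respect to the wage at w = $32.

MP_L = (2/3)·12·L^(-1/3), so P·MP_L = w gives 160·L^(-1/3) = w.
Solving, L(w) = (160/w)^(3). This is a constant-elasticity form: L ∝ w^(−3), so ε = −3.

ε = -3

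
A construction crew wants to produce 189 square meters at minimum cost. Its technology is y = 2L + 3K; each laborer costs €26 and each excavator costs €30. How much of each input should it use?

The inputs are perfect substitutes, so the firm uses whichever has the lower cost per unit of output.
Cost per unit of output via L is w/2 = 13; via K it is r/3 = 10. K is cheaper.
Producing y = 189 with K alone: L = 0, K = 63.

L* = 0, K* = 63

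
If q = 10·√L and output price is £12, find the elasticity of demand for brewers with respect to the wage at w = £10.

MP_L = (1/2)·10·L^(-1/2), so P·MP_L = w gives 60·L^(-1/2) = w.
Solving, L(w) = (60/w)^(2). This is a constant-elasticity form: L ∝ w^(−2), so ε = −2.

ε = -2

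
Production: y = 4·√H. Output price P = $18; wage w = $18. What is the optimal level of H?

MP_H = (1/2)·4·H^(-1/2) = 2·H^(-1/2).
Profit maximization for a price taker requires P·MP_H = w: 18·2·H^(-1/2) = 18.
So H^(-1/2) = 0.5, which gives H = 4.

H* = 4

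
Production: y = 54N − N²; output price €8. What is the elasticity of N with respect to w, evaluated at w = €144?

From P·MP_N = w with MP_N = 54 − 2N, labor demand is N(w) = (54 − w/8)/2.
dN/dw = −1/(16) = -0.0625.
At w = 144, N = 18, so ε = (dN/dw)·(w/N) = (-0.0625)·(144/18) = -0.5.

ε = -0.5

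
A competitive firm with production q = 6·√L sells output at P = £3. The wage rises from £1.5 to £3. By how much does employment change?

ΔL = -27

From P·MP_L = w with MP_L = 3·L^(-1/2), the labor demand is L(w) = (9/w)^(2).
At w = 1.5: L = 36. At w = 3: L = 9.
ΔL = 9 − 36 = -27.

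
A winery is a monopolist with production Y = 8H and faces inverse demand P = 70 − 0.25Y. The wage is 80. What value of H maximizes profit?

H* = 15

Marginal revenue from the inverse demand is MR = 70 − 0.5Y.
The marginal product is MP_H = 8.
A monopolist hires until marginal revenue product equals the wage: MR·MP_H = w.
(70 − 4H)·8 = 80, so H = 15.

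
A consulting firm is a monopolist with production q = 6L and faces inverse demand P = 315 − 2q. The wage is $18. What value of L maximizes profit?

L* = 13

Marginal revenue from the inverse demand is MR = 315 − 4q.
The marginal product is MP_L = 6.
A monopolist hires until marginal revenue product equals the wage: MR·MP_L = w.
(315 − 24L)·6 = 18, so L = 13.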